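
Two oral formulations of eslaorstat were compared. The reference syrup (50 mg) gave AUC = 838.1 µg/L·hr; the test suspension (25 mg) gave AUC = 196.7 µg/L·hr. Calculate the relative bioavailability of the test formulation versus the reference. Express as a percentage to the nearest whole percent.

F_rel = (AUC_test/D_test) / (AUC_ref/D_ref)
      = (196.7/25) / (838.1/50)
      = 7.868 / 16.762 = 0.4694 = 46.94%

F_rel = 47%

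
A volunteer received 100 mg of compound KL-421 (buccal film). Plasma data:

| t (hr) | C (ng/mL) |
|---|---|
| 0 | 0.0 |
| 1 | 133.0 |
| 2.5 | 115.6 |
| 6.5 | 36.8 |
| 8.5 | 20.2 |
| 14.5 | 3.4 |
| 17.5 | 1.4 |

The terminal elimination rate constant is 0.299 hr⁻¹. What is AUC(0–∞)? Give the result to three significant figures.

AUC = 697 ng/mL·hr

Trapezoidal AUC_0→17.5:
  [0→1]: (0.0+133.0)/2 × 1 = 66.5
  [1→2.5]: (133.0+115.6)/2 × 1.5 = 186.45
  [2.5→6.5]: (115.6+36.8)/2 × 4 = 304.8
  [6.5→8.5]: (36.8+20.2)/2 × 2 = 57.0
  [8.5→14.5]: (20.2+3.4)/2 × 6 = 70.8
  [14.5→17.5]: (3.4+1.4)/2 × 3 = 7.2
  Sum = 692.75 ng/mL·hr
Extrapolated tail: C_last / k_e = 1.4 / 0.299 = 4.682
AUC_0→∞ = 692.75 + 4.682 = 697.432 ng/mL·hr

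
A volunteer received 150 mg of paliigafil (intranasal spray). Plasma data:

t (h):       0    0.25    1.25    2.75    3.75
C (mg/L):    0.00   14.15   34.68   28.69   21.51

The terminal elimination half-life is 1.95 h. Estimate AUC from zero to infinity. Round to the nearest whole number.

Trapezoidal AUC_0→3.75:
  [0→0.25]: (0.00+14.15)/2 × 0.25 = 1.76875
  [0.25→1.25]: (14.15+34.68)/2 × 1 = 24.415
  [1.25→2.75]: (34.68+28.69)/2 × 1.5 = 47.5275
  [2.75→3.75]: (28.69+21.51)/2 × 1 = 25.1
  Sum = 98.81125 mg/L·h
k_e = ln2 / t½ = 0.693147 / 1.95 = 0.3555 h^-1
Extrapolated tail: C_last / k_e = 21.51 / 0.3555 = 60.506
AUC_0→∞ = 98.81125 + 60.506 = 159.31725 mg/L·h

AUC = 159 mg/L·h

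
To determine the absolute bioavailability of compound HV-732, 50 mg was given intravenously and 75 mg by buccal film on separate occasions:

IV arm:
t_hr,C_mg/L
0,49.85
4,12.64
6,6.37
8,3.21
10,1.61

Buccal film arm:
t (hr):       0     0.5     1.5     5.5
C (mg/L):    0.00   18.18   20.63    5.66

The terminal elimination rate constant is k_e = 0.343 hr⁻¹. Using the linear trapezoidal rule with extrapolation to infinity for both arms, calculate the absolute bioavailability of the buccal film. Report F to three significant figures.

Trapezoidal AUC_0→10 (IV):
  [0→4]: (49.85+12.64)/2 × 4 = 124.98
  [4→6]: (12.64+6.37)/2 × 2 = 19.01
  [6→8]: (6.37+3.21)/2 × 2 = 9.58
  [8→10]: (3.21+1.61)/2 × 2 = 4.82
  Sum = 158.39 mg/L·hr
IV tail: 1.61/0.343 = 4.694; AUC_iv,0→∞ = 158.39 + 4.694 = 163.084 mg/L·hr
Trapezoidal AUC_0→5.5 (buccal film):
  [0→0.5]: (0.00+18.18)/2 × 0.5 = 4.545
  [0.5→1.5]: (18.18+20.63)/2 × 1 = 19.405
  [1.5→5.5]: (20.63+5.66)/2 × 4 = 52.58
  Sum = 76.53 mg/L·hr
buccal film tail: 5.66/0.343 = 16.501; AUC_ev,0→∞ = 76.53 + 16.501 = 93.031 mg/L·hr
F = (AUC_ev/D_ev)/(AUC_iv/D_iv) = (93.031/75)/(163.084/50) = 1.24041/3.26168 = 0.3803

F = 0.380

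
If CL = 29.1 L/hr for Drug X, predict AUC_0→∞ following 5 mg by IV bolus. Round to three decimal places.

AUC = 0.172 mg/L·hr

AUC_0→∞ = Dose_iv / CL
        = 5 / 29.1 = 0.171821 mg/L·hr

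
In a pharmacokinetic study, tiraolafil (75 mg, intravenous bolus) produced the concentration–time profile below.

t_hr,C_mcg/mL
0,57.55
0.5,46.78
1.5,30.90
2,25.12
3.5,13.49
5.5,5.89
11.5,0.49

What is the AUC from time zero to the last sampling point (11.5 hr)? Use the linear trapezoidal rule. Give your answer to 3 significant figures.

Trapezoidal AUC_0→11.5:
  [0→0.5]: (57.55+46.78)/2 × 0.5 = 26.0825
  [0.5→1.5]: (46.78+30.90)/2 × 1 = 38.84
  [1.5→2]: (30.90+25.12)/2 × 0.5 = 14.005
  [2→3.5]: (25.12+13.49)/2 × 1.5 = 28.9575
  [3.5→5.5]: (13.49+5.89)/2 × 2 = 19.38
  [5.5→11.5]: (5.89+0.49)/2 × 6 = 19.14
  Sum = 146.405 mcg/mL·hr

AUC = 146 mcg/mL·hr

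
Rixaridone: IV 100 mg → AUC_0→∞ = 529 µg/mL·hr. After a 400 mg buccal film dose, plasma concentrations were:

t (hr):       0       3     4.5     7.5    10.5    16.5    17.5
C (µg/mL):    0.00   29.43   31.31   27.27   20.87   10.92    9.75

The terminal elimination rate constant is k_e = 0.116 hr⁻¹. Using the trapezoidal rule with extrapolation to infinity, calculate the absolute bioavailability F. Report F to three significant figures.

Trapezoidal AUC_0→17.5 (buccal film):
  [0→3]: (0.00+29.43)/2 × 3 = 44.145
  [3→4.5]: (29.43+31.31)/2 × 1.5 = 45.555
  [4.5→7.5]: (31.31+27.27)/2 × 3 = 87.87
  [7.5→10.5]: (27.27+20.87)/2 × 3 = 72.21
  [10.5→16.5]: (20.87+10.92)/2 × 6 = 95.37
  [16.5→17.5]: (10.92+9.75)/2 × 1 = 10.335
  Sum = 355.485 µg/mL·hr
Tail: C_last/k_e = 9.75/0.116 = 84.052
AUC_0→∞ (buccal film) = 355.485 + 84.052 = 439.537 µg/mL·hr
F = (AUC_ev/D_ev)/(AUC_iv/D_iv) = (439.537/400)/(529/100) = 1.0988425/5.29 = 0.2077

F = 0.208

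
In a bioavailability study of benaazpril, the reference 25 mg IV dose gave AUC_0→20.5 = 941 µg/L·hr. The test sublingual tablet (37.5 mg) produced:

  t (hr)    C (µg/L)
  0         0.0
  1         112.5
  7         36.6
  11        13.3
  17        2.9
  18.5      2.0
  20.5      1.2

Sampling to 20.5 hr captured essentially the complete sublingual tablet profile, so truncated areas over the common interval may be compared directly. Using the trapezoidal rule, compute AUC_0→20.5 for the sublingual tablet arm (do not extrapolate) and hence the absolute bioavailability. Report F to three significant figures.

Trapezoidal AUC_0→20.5 (sublingual tablet):
  [0→1]: (0.0+112.5)/2 × 1 = 56.25
  [1→7]: (112.5+36.6)/2 × 6 = 447.3
  [7→11]: (36.6+13.3)/2 × 4 = 99.8
  [11→17]: (13.3+2.9)/2 × 6 = 48.6
  [17→18.5]: (2.9+2.0)/2 × 1.5 = 3.675
  [18.5→20.5]: (2.0+1.2)/2 × 2 = 3.2
  Sum = 658.825 µg/L·hr
F = (AUC_ev/D_ev)/(AUC_iv/D_iv) = (658.825/37.5)/(941/25) = 17.5687/37.64 = 0.4668

F = 0.467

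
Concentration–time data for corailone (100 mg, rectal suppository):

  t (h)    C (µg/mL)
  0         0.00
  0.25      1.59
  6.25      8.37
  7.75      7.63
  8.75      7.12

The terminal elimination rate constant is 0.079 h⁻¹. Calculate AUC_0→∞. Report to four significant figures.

Trapezoidal AUC_0→8.75:
  [0→0.25]: (0.00+1.59)/2 × 0.25 = 0.19875
  [0.25→6.25]: (1.59+8.37)/2 × 6 = 29.88
  [6.25→7.75]: (8.37+7.63)/2 × 1.5 = 12.0
  [7.75→8.75]: (7.63+7.12)/2 × 1 = 7.375
  Sum = 49.45375 µg/mL·h
Extrapolated tail: C_last / k_e = 7.12 / 0.079 = 90.127
AUC_0→∞ = 49.45375 + 90.127 = 139.58075 µg/mL·h

AUC = 139.6 µg/mL·h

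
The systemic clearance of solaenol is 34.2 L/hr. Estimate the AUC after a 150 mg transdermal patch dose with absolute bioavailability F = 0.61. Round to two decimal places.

AUC = 2.68 mg/L·hr

AUC_0→∞ = F × Dose / CL
        = 0.61 × 150 / 34.2 = 2.67544 mg/L·hr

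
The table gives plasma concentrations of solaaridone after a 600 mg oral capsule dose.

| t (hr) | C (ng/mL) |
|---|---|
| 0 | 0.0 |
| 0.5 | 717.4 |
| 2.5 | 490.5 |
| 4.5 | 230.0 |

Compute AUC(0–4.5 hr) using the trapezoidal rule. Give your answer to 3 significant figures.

AUC = 2110 ng/mL·hr

Trapezoidal AUC_0→4.5:
  [0→0.5]: (0.0+717.4)/2 × 0.5 = 179.35
  [0.5→2.5]: (717.4+490.5)/2 × 2 = 1207.9
  [2.5→4.5]: (490.5+230.0)/2 × 2 = 720.5
  Sum = 2107.75 ng/mL·hr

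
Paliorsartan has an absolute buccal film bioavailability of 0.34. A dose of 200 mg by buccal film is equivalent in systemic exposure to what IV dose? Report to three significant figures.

D_iv = 68.0 mg

Systemic exposure from an extravascular dose = F × D_ev, so the equivalent IV dose is F × D_ev.
D_iv = F × D_ev = 0.34 × 200 = 68 mg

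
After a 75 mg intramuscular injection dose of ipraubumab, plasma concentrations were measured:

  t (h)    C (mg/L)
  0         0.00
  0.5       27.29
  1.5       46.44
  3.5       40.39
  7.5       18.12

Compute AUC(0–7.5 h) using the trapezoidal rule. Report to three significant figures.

AUC = 248 mg/L·h

Trapezoidal AUC_0→7.5:
  [0→0.5]: (0.00+27.29)/2 × 0.5 = 6.8225
  [0.5→1.5]: (27.29+46.44)/2 × 1 = 36.865
  [1.5→3.5]: (46.44+40.39)/2 × 2 = 86.83
  [3.5→7.5]: (40.39+18.12)/2 × 4 = 117.02
  Sum = 247.5375 mg/L·h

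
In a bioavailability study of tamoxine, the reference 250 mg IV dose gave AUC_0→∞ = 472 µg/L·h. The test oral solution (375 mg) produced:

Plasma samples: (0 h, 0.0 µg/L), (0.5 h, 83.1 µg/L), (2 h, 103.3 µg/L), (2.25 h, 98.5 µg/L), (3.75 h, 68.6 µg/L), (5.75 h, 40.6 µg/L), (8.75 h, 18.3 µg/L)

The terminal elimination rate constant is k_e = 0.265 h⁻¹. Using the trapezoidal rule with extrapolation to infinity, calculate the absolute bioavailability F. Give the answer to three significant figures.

Trapezoidal AUC_0→8.75 (oral solution):
  [0→0.5]: (0.0+83.1)/2 × 0.5 = 20.775
  [0.5→2]: (83.1+103.3)/2 × 1.5 = 139.8
  [2→2.25]: (103.3+98.5)/2 × 0.25 = 25.225
  [2.25→3.75]: (98.5+68.6)/2 × 1.5 = 125.325
  [3.75→5.75]: (68.6+40.6)/2 × 2 = 109.2
  [5.75→8.75]: (40.6+18.3)/2 × 3 = 88.35
  Sum = 508.675 µg/L·h
Tail: C_last/k_e = 18.3/0.265 = 69.057
AUC_0→∞ (oral solution) = 508.675 + 69.057 = 577.732 µg/L·h
F = (AUC_ev/D_ev)/(AUC_iv/D_iv) = (577.732/375)/(472/250) = 1.54062/1.888 = 0.8160

F = 0.816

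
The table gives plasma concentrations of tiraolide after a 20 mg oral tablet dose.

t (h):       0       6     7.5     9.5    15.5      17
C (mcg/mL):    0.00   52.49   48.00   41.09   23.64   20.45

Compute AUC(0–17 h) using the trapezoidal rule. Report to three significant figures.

Trapezoidal AUC_0→17:
  [0→6]: (0.00+52.49)/2 × 6 = 157.47
  [6→7.5]: (52.49+48.00)/2 × 1.5 = 75.3675
  [7.5→9.5]: (48.00+41.09)/2 × 2 = 89.09
  [9.5→15.5]: (41.09+23.64)/2 × 6 = 194.19
  [15.5→17]: (23.64+20.45)/2 × 1.5 = 33.0675
  Sum = 549.185 mcg/mL·h

AUC = 549 mcg/mL·h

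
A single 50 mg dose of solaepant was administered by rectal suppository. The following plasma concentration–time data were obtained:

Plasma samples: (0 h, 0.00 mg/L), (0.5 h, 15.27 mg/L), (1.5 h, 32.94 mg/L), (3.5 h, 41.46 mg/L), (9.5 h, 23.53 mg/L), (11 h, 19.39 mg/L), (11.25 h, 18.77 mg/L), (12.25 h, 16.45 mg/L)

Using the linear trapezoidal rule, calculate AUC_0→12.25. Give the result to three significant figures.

Trapezoidal AUC_0→12.25:
  [0→0.5]: (0.00+15.27)/2 × 0.5 = 3.8175
  [0.5→1.5]: (15.27+32.94)/2 × 1 = 24.105
  [1.5→3.5]: (32.94+41.46)/2 × 2 = 74.4
  [3.5→9.5]: (41.46+23.53)/2 × 6 = 194.97
  [9.5→11]: (23.53+19.39)/2 × 1.5 = 32.19
  [11→11.25]: (19.39+18.77)/2 × 0.25 = 4.77
  [11.25→12.25]: (18.77+16.45)/2 × 1 = 17.61
  Sum = 351.8625 mg/L·h

AUC = 352 mg/L·h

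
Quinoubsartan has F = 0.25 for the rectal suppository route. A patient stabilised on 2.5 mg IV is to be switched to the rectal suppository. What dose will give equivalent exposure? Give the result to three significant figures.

For equal systemic exposure: F × D_ev = D_iv
D_ev = D_iv / F = 2.5 / 0.25 = 10 mg

D_rectal = 10.0 mg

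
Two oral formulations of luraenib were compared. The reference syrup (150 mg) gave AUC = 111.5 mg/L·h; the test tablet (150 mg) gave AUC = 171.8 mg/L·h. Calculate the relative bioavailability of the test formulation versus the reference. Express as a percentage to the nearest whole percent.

F_rel = (AUC_test/D_test) / (AUC_ref/D_ref)
      = (171.8/150) / (111.5/150)
      = 1.14533 / 0.743333 = 1.5408 = 154.08%

F_rel = 154%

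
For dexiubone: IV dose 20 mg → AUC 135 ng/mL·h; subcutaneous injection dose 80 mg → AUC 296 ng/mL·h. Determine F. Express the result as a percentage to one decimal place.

F = (AUC_ev / D_ev) / (AUC_iv / D_iv)
  = (296/80) / (135/20)
  = 3.7 / 6.75 = 0.5481
  = 54.81%

F = 54.8%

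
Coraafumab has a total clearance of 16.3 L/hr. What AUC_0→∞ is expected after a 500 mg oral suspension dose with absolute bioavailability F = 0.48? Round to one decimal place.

AUC_0→∞ = F × Dose / CL
        = 0.48 × 500 / 16.3 = 14.7239 mg/L·hr

AUC = 14.7 mg/L·hr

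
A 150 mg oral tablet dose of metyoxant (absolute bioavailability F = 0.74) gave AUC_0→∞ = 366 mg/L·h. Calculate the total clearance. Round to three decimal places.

CL = F × Dose / AUC_0→∞
   = 0.74 × 150 / 366 = 0.303279 L/h

CL = 0.303 L/h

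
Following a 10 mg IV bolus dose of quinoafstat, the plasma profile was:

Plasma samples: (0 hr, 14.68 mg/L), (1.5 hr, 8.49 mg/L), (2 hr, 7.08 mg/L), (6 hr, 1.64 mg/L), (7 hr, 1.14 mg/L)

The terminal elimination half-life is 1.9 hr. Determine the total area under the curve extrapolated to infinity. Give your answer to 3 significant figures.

AUC = 43.2 mg/L·hr

Trapezoidal AUC_0→7:
  [0→1.5]: (14.68+8.49)/2 × 1.5 = 17.3775
  [1.5→2]: (8.49+7.08)/2 × 0.5 = 3.8925
  [2→6]: (7.08+1.64)/2 × 4 = 17.44
  [6→7]: (1.64+1.14)/2 × 1 = 1.39
  Sum = 40.1 mg/L·hr
k_e = ln2 / t½ = 0.693147 / 1.9 = 0.3648 hr^-1
Extrapolated tail: C_last / k_e = 1.14 / 0.3648 = 3.125
AUC_0→∞ = 40.1 + 3.125 = 43.225 mg/L·hr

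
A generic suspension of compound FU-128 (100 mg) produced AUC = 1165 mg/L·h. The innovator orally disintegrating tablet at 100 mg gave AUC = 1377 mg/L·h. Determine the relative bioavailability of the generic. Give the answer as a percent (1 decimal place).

F_rel = 84.6%

F_rel = (AUC_test/D_test) / (AUC_ref/D_ref)
      = (1165/100) / (1377/100)
      = 11.65 / 13.77 = 0.8460 = 84.60%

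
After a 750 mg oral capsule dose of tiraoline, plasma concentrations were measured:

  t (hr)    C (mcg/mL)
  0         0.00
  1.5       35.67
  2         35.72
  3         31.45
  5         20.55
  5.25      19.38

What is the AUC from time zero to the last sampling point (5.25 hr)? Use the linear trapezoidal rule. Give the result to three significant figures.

AUC = 135 mcg/mL·hr

Trapezoidal AUC_0→5.25:
  [0→1.5]: (0.00+35.67)/2 × 1.5 = 26.7525
  [1.5→2]: (35.67+35.72)/2 × 0.5 = 17.8475
  [2→3]: (35.72+31.45)/2 × 1 = 33.585
  [3→5]: (31.45+20.55)/2 × 2 = 52.0
  [5→5.25]: (20.55+19.38)/2 × 0.25 = 4.99125
  Sum = 135.17625 mcg/mL·hr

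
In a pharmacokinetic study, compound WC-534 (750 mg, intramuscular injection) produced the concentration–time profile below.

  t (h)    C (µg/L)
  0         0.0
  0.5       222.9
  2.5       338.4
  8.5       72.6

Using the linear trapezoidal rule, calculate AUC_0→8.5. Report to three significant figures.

AUC = 1850 µg/L·h

Trapezoidal AUC_0→8.5:
  [0→0.5]: (0.0+222.9)/2 × 0.5 = 55.725
  [0.5→2.5]: (222.9+338.4)/2 × 2 = 561.3
  [2.5→8.5]: (338.4+72.6)/2 × 6 = 1233.0
  Sum = 1850.025 µg/L·h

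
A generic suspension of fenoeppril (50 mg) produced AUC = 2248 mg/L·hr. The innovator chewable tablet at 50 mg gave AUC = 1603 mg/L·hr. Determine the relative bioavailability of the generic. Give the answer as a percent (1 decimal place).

F_rel = (AUC_test/D_test) / (AUC_ref/D_ref)
      = (2248/50) / (1603/50)
      = 44.96 / 32.06 = 1.4024 = 140.24%

F_rel = 140.2%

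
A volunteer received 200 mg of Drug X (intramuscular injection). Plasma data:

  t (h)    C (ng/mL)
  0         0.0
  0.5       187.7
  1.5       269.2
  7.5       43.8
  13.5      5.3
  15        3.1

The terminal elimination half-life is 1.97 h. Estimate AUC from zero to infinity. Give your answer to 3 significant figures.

Trapezoidal AUC_0→15:
  [0→0.5]: (0.0+187.7)/2 × 0.5 = 46.925
  [0.5→1.5]: (187.7+269.2)/2 × 1 = 228.45
  [1.5→7.5]: (269.2+43.8)/2 × 6 = 939.0
  [7.5→13.5]: (43.8+5.3)/2 × 6 = 147.3
  [13.5→15]: (5.3+3.1)/2 × 1.5 = 6.3
  Sum = 1367.975 ng/mL·h
k_e = ln2 / t½ = 0.693147 / 1.97 = 0.3519 h^-1
Extrapolated tail: C_last / k_e = 3.1 / 0.3519 = 8.809
AUC_0→∞ = 1367.975 + 8.809 = 1376.784 ng/mL·h

AUC = 1380 ng/mL·h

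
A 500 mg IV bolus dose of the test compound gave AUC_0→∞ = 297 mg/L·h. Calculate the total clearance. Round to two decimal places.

CL = Dose_iv / AUC_0→∞
   = 500 / 297 = 1.6835 L/h

CL = 1.68 L/h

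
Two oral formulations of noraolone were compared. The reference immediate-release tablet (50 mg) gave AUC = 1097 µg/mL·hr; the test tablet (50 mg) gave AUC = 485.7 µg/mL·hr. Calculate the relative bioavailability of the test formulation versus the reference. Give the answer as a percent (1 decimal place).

F_rel = 44.3%

F_rel = (AUC_test/D_test) / (AUC_ref/D_ref)
      = (485.7/50) / (1097/50)
      = 9.714 / 21.94 = 0.4428 = 44.28%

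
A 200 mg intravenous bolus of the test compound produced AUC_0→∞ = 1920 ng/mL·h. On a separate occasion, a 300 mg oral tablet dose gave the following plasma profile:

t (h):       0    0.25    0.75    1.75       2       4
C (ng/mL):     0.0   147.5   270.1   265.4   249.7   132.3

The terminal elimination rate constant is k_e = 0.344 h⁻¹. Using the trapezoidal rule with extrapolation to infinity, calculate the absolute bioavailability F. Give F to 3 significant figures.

F = 0.424

Trapezoidal AUC_0→4 (oral tablet):
  [0→0.25]: (0.0+147.5)/2 × 0.25 = 18.4375
  [0.25→0.75]: (147.5+270.1)/2 × 0.5 = 104.4
  [0.75→1.75]: (270.1+265.4)/2 × 1 = 267.75
  [1.75→2]: (265.4+249.7)/2 × 0.25 = 64.3875
  [2→4]: (249.7+132.3)/2 × 2 = 382.0
  Sum = 836.975 ng/mL·h
Tail: C_last/k_e = 132.3/0.344 = 384.593
AUC_0→∞ (oral tablet) = 836.975 + 384.593 = 1221.568 ng/mL·h
F = (AUC_ev/D_ev)/(AUC_iv/D_iv) = (1221.568/300)/(1920/200) = 4.07189/9.6 = 0.4242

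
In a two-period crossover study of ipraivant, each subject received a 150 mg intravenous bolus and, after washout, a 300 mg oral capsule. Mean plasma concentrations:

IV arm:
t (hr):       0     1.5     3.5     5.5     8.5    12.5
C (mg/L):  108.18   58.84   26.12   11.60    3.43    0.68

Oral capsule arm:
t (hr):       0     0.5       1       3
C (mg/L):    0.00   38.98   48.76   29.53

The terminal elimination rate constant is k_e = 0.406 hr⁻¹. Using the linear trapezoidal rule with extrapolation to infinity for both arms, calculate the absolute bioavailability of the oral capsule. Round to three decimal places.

Trapezoidal AUC_0→12.5 (IV):
  [0→1.5]: (108.18+58.84)/2 × 1.5 = 125.265
  [1.5→3.5]: (58.84+26.12)/2 × 2 = 84.96
  [3.5→5.5]: (26.12+11.60)/2 × 2 = 37.72
  [5.5→8.5]: (11.60+3.43)/2 × 3 = 22.545
  [8.5→12.5]: (3.43+0.68)/2 × 4 = 8.22
  Sum = 278.71 mg/L·hr
IV tail: 0.68/0.406 = 1.675; AUC_iv,0→∞ = 278.71 + 1.675 = 280.385 mg/L·hr
Trapezoidal AUC_0→3 (oral capsule):
  [0→0.5]: (0.00+38.98)/2 × 0.5 = 9.745
  [0.5→1]: (38.98+48.76)/2 × 0.5 = 21.935
  [1→3]: (48.76+29.53)/2 × 2 = 78.29
  Sum = 109.97 mg/L·hr
oral capsule tail: 29.53/0.406 = 72.734; AUC_ev,0→∞ = 109.97 + 72.734 = 182.704 mg/L·hr
F = (AUC_ev/D_ev)/(AUC_iv/D_iv) = (182.704/300)/(280.385/150) = 0.609013/1.86923 = 0.3258

F = 0.326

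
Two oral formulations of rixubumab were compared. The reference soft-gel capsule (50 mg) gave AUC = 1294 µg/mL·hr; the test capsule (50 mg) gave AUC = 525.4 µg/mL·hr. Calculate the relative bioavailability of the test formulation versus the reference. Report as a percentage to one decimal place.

F_rel = (AUC_test/D_test) / (AUC_ref/D_ref)
      = (525.4/50) / (1294/50)
      = 10.508 / 25.88 = 0.4060 = 40.60%

F_rel = 40.6%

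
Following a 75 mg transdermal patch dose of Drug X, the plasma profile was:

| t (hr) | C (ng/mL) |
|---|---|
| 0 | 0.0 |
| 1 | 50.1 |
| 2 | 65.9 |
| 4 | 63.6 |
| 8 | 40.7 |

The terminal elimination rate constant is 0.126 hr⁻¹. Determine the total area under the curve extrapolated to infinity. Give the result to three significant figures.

Trapezoidal AUC_0→8:
  [0→1]: (0.0+50.1)/2 × 1 = 25.05
  [1→2]: (50.1+65.9)/2 × 1 = 58.0
  [2→4]: (65.9+63.6)/2 × 2 = 129.5
  [4→8]: (63.6+40.7)/2 × 4 = 208.6
  Sum = 421.15 ng/mL·hr
Extrapolated tail: C_last / k_e = 40.7 / 0.126 = 323.016
AUC_0→∞ = 421.15 + 323.016 = 744.166 ng/mL·hr

AUC = 744 ng/mL·hr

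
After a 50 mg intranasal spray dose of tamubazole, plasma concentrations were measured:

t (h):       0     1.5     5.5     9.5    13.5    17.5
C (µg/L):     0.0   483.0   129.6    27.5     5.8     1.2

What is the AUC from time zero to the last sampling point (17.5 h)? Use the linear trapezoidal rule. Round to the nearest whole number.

Trapezoidal AUC_0→17.5:
  [0→1.5]: (0.0+483.0)/2 × 1.5 = 362.25
  [1.5→5.5]: (483.0+129.6)/2 × 4 = 1225.2
  [5.5→9.5]: (129.6+27.5)/2 × 4 = 314.2
  [9.5→13.5]: (27.5+5.8)/2 × 4 = 66.6
  [13.5→17.5]: (5.8+1.2)/2 × 4 = 14.0
  Sum = 1982.25 µg/L·h

AUC = 1982 µg/L·h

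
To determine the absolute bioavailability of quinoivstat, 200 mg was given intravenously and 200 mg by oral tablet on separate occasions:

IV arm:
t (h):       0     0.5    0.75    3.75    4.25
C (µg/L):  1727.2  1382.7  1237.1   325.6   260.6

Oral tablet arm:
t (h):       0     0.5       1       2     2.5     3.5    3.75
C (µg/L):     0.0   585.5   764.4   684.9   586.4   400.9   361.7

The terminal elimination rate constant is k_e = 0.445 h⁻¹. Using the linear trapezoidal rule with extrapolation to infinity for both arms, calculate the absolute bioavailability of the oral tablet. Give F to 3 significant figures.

F = 0.700

Trapezoidal AUC_0→4.25 (IV):
  [0→0.5]: (1727.2+1382.7)/2 × 0.5 = 777.475
  [0.5→0.75]: (1382.7+1237.1)/2 × 0.25 = 327.475
  [0.75→3.75]: (1237.1+325.6)/2 × 3 = 2344.05
  [3.75→4.25]: (325.6+260.6)/2 × 0.5 = 146.55
  Sum = 3595.55 µg/L·h
IV tail: 260.6/0.445 = 585.618; AUC_iv,0→∞ = 3595.55 + 585.618 = 4181.168 µg/L·h
Trapezoidal AUC_0→3.75 (oral tablet):
  [0→0.5]: (0.0+585.5)/2 × 0.5 = 146.375
  [0.5→1]: (585.5+764.4)/2 × 0.5 = 337.475
  [1→2]: (764.4+684.9)/2 × 1 = 724.65
  [2→2.5]: (684.9+586.4)/2 × 0.5 = 317.825
  [2.5→3.5]: (586.4+400.9)/2 × 1 = 493.65
  [3.5→3.75]: (400.9+361.7)/2 × 0.25 = 95.325
  Sum = 2115.3 µg/L·h
oral tablet tail: 361.7/0.445 = 812.809; AUC_ev,0→∞ = 2115.3 + 812.809 = 2928.109 µg/L·h
F = (AUC_ev/D_ev)/(AUC_iv/D_iv) = (2928.109/200)/(4181.168/200) = 14.640545/20.90584 = 0.7003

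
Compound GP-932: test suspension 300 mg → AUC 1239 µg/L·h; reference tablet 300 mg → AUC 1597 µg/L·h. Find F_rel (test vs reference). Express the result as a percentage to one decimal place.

F_rel = 77.6%

F_rel = (AUC_test/D_test) / (AUC_ref/D_ref)
      = (1239/300) / (1597/300)
      = 4.13 / 5.32333 = 0.7758 = 77.58%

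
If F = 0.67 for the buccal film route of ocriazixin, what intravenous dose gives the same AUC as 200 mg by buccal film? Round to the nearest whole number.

D_iv = 134 mg

Systemic exposure from an extravascular dose = F × D_ev, so the equivalent IV dose is F × D_ev.
D_iv = F × D_ev = 0.67 × 200 = 134 mg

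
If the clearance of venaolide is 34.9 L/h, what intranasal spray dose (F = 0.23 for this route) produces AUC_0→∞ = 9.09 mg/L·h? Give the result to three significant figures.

Dose = CL × AUC_0→∞ / F
     = 34.9 × 9.09 / 0.23 = 1379.31 mg

Dose = 1380 mg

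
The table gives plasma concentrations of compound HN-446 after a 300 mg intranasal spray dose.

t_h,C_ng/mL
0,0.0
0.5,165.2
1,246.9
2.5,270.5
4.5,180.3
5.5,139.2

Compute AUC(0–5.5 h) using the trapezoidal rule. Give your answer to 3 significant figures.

Trapezoidal AUC_0→5.5:
  [0→0.5]: (0.0+165.2)/2 × 0.5 = 41.3
  [0.5→1]: (165.2+246.9)/2 × 0.5 = 103.025
  [1→2.5]: (246.9+270.5)/2 × 1.5 = 388.05
  [2.5→4.5]: (270.5+180.3)/2 × 2 = 450.8
  [4.5→5.5]: (180.3+139.2)/2 × 1 = 159.75
  Sum = 1142.925 ng/mL·h

AUC = 1140 ng/mL·h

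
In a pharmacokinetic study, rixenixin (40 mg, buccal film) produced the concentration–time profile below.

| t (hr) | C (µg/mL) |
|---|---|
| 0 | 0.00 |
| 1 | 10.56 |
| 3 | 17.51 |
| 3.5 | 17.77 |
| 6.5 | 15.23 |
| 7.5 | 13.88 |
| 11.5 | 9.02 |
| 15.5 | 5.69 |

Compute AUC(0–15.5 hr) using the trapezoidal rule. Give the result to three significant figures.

Trapezoidal AUC_0→15.5:
  [0→1]: (0.00+10.56)/2 × 1 = 5.28
  [1→3]: (10.56+17.51)/2 × 2 = 28.07
  [3→3.5]: (17.51+17.77)/2 × 0.5 = 8.82
  [3.5→6.5]: (17.77+15.23)/2 × 3 = 49.5
  [6.5→7.5]: (15.23+13.88)/2 × 1 = 14.555
  [7.5→11.5]: (13.88+9.02)/2 × 4 = 45.8
  [11.5→15.5]: (9.02+5.69)/2 × 4 = 29.42
  Sum = 181.445 µg/mL·hr

AUC = 181 µg/mL·hr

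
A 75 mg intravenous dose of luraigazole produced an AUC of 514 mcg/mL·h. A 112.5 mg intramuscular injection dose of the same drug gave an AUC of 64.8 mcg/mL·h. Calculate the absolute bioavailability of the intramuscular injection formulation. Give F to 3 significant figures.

F = 0.0840

F = (AUC_ev / D_ev) / (AUC_iv / D_iv)
  = (64.8/112.5) / (514/75)
  = 0.576 / 6.85333 = 0.0840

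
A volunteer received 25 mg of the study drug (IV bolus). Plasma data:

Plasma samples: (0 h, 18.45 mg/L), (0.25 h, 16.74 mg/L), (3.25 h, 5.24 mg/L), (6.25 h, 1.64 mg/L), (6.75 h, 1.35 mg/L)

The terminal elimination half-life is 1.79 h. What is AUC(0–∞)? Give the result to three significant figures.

Trapezoidal AUC_0→6.75:
  [0→0.25]: (18.45+16.74)/2 × 0.25 = 4.39875
  [0.25→3.25]: (16.74+5.24)/2 × 3 = 32.97
  [3.25→6.25]: (5.24+1.64)/2 × 3 = 10.32
  [6.25→6.75]: (1.64+1.35)/2 × 0.5 = 0.7475
  Sum = 48.43625 mg/L·h
k_e = ln2 / t½ = 0.693147 / 1.79 = 0.3872 h^-1
Extrapolated tail: C_last / k_e = 1.35 / 0.3872 = 3.487
AUC_0→∞ = 48.43625 + 3.487 = 51.92325 mg/L·h

AUC = 51.9 mg/L·h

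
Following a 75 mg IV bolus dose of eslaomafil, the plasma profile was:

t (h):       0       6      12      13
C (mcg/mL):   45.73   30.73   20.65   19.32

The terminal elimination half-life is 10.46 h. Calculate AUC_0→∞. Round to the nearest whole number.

Trapezoidal AUC_0→13:
  [0→6]: (45.73+30.73)/2 × 6 = 229.38
  [6→12]: (30.73+20.65)/2 × 6 = 154.14
  [12→13]: (20.65+19.32)/2 × 1 = 19.985
  Sum = 403.505 mcg/mL·h
k_e = ln2 / t½ = 0.693147 / 10.46 = 0.0663 h^-1
Extrapolated tail: C_last / k_e = 19.32 / 0.0663 = 291.403
AUC_0→∞ = 403.505 + 291.403 = 694.908 mcg/mL·h

AUC = 695 mcg/mL·h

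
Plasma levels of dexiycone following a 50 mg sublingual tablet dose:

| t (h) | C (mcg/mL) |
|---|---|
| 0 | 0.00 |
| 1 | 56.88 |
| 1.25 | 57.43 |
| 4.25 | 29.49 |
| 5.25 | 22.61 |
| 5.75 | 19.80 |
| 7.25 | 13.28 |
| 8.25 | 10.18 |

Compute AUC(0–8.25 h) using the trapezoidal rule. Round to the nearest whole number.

Trapezoidal AUC_0→8.25:
  [0→1]: (0.00+56.88)/2 × 1 = 28.44
  [1→1.25]: (56.88+57.43)/2 × 0.25 = 14.28875
  [1.25→4.25]: (57.43+29.49)/2 × 3 = 130.38
  [4.25→5.25]: (29.49+22.61)/2 × 1 = 26.05
  [5.25→5.75]: (22.61+19.80)/2 × 0.5 = 10.6025
  [5.75→7.25]: (19.80+13.28)/2 × 1.5 = 24.81
  [7.25→8.25]: (13.28+10.18)/2 × 1 = 11.73
  Sum = 246.30125 mcg/mL·h

AUC = 246 mcg/mL·h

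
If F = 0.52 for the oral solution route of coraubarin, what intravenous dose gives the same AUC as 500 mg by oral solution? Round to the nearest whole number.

Systemic exposure from an extravascular dose = F × D_ev, so the equivalent IV dose is F × D_ev.
D_iv = F × D_ev = 0.52 × 500 = 260 mg

D_iv = 260 mg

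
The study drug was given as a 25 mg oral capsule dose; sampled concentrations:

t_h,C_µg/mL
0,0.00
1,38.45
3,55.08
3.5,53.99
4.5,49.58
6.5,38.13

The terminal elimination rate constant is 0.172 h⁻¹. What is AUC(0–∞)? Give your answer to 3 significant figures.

AUC = 501 µg/mL·h

Trapezoidal AUC_0→6.5:
  [0→1]: (0.00+38.45)/2 × 1 = 19.225
  [1→3]: (38.45+55.08)/2 × 2 = 93.53
  [3→3.5]: (55.08+53.99)/2 × 0.5 = 27.2675
  [3.5→4.5]: (53.99+49.58)/2 × 1 = 51.785
  [4.5→6.5]: (49.58+38.13)/2 × 2 = 87.71
  Sum = 279.5175 µg/mL·h
Extrapolated tail: C_last / k_e = 38.13 / 0.172 = 221.686
AUC_0→∞ = 279.5175 + 221.686 = 501.2035 µg/mL·h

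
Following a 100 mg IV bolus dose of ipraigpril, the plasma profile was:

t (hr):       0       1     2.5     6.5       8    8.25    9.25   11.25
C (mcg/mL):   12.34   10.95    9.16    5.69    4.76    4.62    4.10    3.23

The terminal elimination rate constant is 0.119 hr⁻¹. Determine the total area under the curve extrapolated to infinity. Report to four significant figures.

Trapezoidal AUC_0→11.25:
  [0→1]: (12.34+10.95)/2 × 1 = 11.645
  [1→2.5]: (10.95+9.16)/2 × 1.5 = 15.0825
  [2.5→6.5]: (9.16+5.69)/2 × 4 = 29.7
  [6.5→8]: (5.69+4.76)/2 × 1.5 = 7.8375
  [8→8.25]: (4.76+4.62)/2 × 0.25 = 1.1725
  [8.25→9.25]: (4.62+4.10)/2 × 1 = 4.36
  [9.25→11.25]: (4.10+3.23)/2 × 2 = 7.33
  Sum = 77.1275 mcg/mL·hr
Extrapolated tail: C_last / k_e = 3.23 / 0.119 = 27.143
AUC_0→∞ = 77.1275 + 27.143 = 104.2705 mcg/mL·hr

AUC = 104.3 mcg/mL·hr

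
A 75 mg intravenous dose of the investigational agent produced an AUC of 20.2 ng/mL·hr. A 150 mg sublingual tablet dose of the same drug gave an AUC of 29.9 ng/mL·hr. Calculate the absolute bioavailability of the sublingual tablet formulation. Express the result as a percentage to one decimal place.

F = (AUC_ev / D_ev) / (AUC_iv / D_iv)
  = (29.9/150) / (20.2/75)
  = 0.199333 / 0.269333 = 0.7401
  = 74.01%

F = 74.0%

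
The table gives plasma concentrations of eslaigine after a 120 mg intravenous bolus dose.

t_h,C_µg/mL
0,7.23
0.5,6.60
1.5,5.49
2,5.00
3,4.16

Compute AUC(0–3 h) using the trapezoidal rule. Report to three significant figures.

Trapezoidal AUC_0→3:
  [0→0.5]: (7.23+6.60)/2 × 0.5 = 3.4575
  [0.5→1.5]: (6.60+5.49)/2 × 1 = 6.045
  [1.5→2]: (5.49+5.00)/2 × 0.5 = 2.6225
  [2→3]: (5.00+4.16)/2 × 1 = 4.58
  Sum = 16.705 µg/mL·h

AUC = 16.7 µg/mL·h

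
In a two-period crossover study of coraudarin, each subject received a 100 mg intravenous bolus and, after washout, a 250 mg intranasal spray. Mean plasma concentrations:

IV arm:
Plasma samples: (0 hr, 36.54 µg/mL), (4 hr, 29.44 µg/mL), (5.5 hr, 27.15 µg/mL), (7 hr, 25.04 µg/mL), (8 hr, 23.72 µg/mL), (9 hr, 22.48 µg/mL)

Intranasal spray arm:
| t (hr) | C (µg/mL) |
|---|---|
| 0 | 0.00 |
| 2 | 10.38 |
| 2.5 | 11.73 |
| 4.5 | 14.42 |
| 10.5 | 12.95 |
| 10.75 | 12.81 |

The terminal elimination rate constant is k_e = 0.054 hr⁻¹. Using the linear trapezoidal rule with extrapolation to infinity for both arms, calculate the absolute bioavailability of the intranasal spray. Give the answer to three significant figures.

Trapezoidal AUC_0→9 (IV):
  [0→4]: (36.54+29.44)/2 × 4 = 131.96
  [4→5.5]: (29.44+27.15)/2 × 1.5 = 42.4425
  [5.5→7]: (27.15+25.04)/2 × 1.5 = 39.1425
  [7→8]: (25.04+23.72)/2 × 1 = 24.38
  [8→9]: (23.72+22.48)/2 × 1 = 23.1
  Sum = 261.025 µg/mL·hr
IV tail: 22.48/0.054 = 416.296; AUC_iv,0→∞ = 261.025 + 416.296 = 677.321 µg/mL·hr
Trapezoidal AUC_0→10.75 (intranasal spray):
  [0→2]: (0.00+10.38)/2 × 2 = 10.38
  [2→2.5]: (10.38+11.73)/2 × 0.5 = 5.5275
  [2.5→4.5]: (11.73+14.42)/2 × 2 = 26.15
  [4.5→10.5]: (14.42+12.95)/2 × 6 = 82.11
  [10.5→10.75]: (12.95+12.81)/2 × 0.25 = 3.22
  Sum = 127.3875 µg/mL·hr
intranasal spray tail: 12.81/0.054 = 237.222; AUC_ev,0→∞ = 127.3875 + 237.222 = 364.6095 µg/mL·hr
F = (AUC_ev/D_ev)/(AUC_iv/D_iv) = (364.6095/250)/(677.321/100) = 1.458438/6.77321 = 0.2153

F = 0.215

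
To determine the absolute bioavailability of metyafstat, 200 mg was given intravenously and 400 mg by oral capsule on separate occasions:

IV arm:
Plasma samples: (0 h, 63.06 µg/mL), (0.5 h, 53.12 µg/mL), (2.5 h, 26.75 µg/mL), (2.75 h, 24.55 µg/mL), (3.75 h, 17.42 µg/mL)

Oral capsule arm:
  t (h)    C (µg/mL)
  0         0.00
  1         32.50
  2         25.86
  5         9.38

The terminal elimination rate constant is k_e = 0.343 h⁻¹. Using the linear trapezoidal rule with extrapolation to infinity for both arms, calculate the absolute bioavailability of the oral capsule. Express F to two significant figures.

Trapezoidal AUC_0→3.75 (IV):
  [0→0.5]: (63.06+53.12)/2 × 0.5 = 29.045
  [0.5→2.5]: (53.12+26.75)/2 × 2 = 79.87
  [2.5→2.75]: (26.75+24.55)/2 × 0.25 = 6.4125
  [2.75→3.75]: (24.55+17.42)/2 × 1 = 20.985
  Sum = 136.3125 µg/mL·h
IV tail: 17.42/0.343 = 50.787; AUC_iv,0→∞ = 136.3125 + 50.787 = 187.0995 µg/mL·h
Trapezoidal AUC_0→5 (oral capsule):
  [0→1]: (0.00+32.50)/2 × 1 = 16.25
  [1→2]: (32.50+25.86)/2 × 1 = 29.18
  [2→5]: (25.86+9.38)/2 × 3 = 52.86
  Sum = 98.29 µg/mL·h
oral capsule tail: 9.38/0.343 = 27.347; AUC_ev,0→∞ = 98.29 + 27.347 = 125.637 µg/mL·h
F = (AUC_ev/D_ev)/(AUC_iv/D_iv) = (125.637/400)/(187.0995/200) = 0.3140925/0.9354975 = 0.3357

F = 0.34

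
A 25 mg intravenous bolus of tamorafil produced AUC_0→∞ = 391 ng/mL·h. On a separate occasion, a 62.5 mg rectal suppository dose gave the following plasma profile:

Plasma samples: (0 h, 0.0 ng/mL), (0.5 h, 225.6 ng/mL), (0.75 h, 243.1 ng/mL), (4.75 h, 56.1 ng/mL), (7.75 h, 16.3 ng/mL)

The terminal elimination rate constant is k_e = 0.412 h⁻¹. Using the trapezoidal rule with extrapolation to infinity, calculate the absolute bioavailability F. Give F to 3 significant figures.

Trapezoidal AUC_0→7.75 (rectal suppository):
  [0→0.5]: (0.0+225.6)/2 × 0.5 = 56.4
  [0.5→0.75]: (225.6+243.1)/2 × 0.25 = 58.5875
  [0.75→4.75]: (243.1+56.1)/2 × 4 = 598.4
  [4.75→7.75]: (56.1+16.3)/2 × 3 = 108.6
  Sum = 821.9875 ng/mL·h
Tail: C_last/k_e = 16.3/0.412 = 39.563
AUC_0→∞ (rectal suppository) = 821.9875 + 39.563 = 861.5505 ng/mL·h
F = (AUC_ev/D_ev)/(AUC_iv/D_iv) = (861.5505/62.5)/(391/25) = 13.784808/15.64 = 0.8814

F = 0.881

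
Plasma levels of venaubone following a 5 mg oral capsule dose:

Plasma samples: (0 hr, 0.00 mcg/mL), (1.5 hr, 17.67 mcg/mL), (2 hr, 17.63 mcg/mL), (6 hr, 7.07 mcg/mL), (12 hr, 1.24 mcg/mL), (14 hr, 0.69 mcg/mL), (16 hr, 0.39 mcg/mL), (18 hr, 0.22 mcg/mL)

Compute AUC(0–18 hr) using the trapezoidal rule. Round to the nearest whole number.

AUC = 100 mcg/mL·hr

Trapezoidal AUC_0→18:
  [0→1.5]: (0.00+17.67)/2 × 1.5 = 13.2525
  [1.5→2]: (17.67+17.63)/2 × 0.5 = 8.825
  [2→6]: (17.63+7.07)/2 × 4 = 49.4
  [6→12]: (7.07+1.24)/2 × 6 = 24.93
  [12→14]: (1.24+0.69)/2 × 2 = 1.93
  [14→16]: (0.69+0.39)/2 × 2 = 1.08
  [16→18]: (0.39+0.22)/2 × 2 = 0.61
  Sum = 100.0275 mcg/mL·hr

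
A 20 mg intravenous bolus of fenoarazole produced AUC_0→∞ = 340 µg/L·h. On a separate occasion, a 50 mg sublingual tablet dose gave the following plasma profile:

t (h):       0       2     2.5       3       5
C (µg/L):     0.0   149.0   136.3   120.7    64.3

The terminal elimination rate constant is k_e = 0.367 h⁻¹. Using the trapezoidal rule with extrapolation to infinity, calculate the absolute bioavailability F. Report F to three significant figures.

F = 0.759

Trapezoidal AUC_0→5 (sublingual tablet):
  [0→2]: (0.0+149.0)/2 × 2 = 149.0
  [2→2.5]: (149.0+136.3)/2 × 0.5 = 71.325
  [2.5→3]: (136.3+120.7)/2 × 0.5 = 64.25
  [3→5]: (120.7+64.3)/2 × 2 = 185.0
  Sum = 469.575 µg/L·h
Tail: C_last/k_e = 64.3/0.367 = 175.204
AUC_0→∞ (sublingual tablet) = 469.575 + 175.204 = 644.779 µg/L·h
F = (AUC_ev/D_ev)/(AUC_iv/D_iv) = (644.779/50)/(340/20) = 12.89558/17 = 0.7586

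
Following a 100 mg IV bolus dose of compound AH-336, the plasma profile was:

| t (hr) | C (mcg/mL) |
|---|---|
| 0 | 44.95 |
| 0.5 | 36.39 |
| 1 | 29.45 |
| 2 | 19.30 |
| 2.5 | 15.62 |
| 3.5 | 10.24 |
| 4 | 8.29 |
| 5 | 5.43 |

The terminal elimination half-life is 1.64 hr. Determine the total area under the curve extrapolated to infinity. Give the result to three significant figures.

AUC = 107 mcg/mL·hr

Trapezoidal AUC_0→5:
  [0→0.5]: (44.95+36.39)/2 × 0.5 = 20.335
  [0.5→1]: (36.39+29.45)/2 × 0.5 = 16.46
  [1→2]: (29.45+19.30)/2 × 1 = 24.375
  [2→2.5]: (19.30+15.62)/2 × 0.5 = 8.73
  [2.5→3.5]: (15.62+10.24)/2 × 1 = 12.93
  [3.5→4]: (10.24+8.29)/2 × 0.5 = 4.6325
  [4→5]: (8.29+5.43)/2 × 1 = 6.86
  Sum = 94.3225 mcg/mL·hr
k_e = ln2 / t½ = 0.693147 / 1.64 = 0.4227 hr^-1
Extrapolated tail: C_last / k_e = 5.43 / 0.4227 = 12.846
AUC_0→∞ = 94.3225 + 12.846 = 107.1685 mcg/mL·hr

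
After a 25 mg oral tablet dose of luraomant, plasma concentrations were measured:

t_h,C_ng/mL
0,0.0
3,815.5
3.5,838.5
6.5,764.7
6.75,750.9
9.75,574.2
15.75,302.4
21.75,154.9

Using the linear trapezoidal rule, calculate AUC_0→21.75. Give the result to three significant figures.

Trapezoidal AUC_0→21.75:
  [0→3]: (0.0+815.5)/2 × 3 = 1223.25
  [3→3.5]: (815.5+838.5)/2 × 0.5 = 413.5
  [3.5→6.5]: (838.5+764.7)/2 × 3 = 2404.8
  [6.5→6.75]: (764.7+750.9)/2 × 0.25 = 189.45
  [6.75→9.75]: (750.9+574.2)/2 × 3 = 1987.65
  [9.75→15.75]: (574.2+302.4)/2 × 6 = 2629.8
  [15.75→21.75]: (302.4+154.9)/2 × 6 = 1371.9
  Sum = 10220.35 ng/mL·h

AUC = 10200 ng/mL·h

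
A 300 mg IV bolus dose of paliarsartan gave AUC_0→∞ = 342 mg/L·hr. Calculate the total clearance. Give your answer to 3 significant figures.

CL = Dose_iv / AUC_0→∞
   = 300 / 342 = 0.877193 L/hr

CL = 0.877 L/hr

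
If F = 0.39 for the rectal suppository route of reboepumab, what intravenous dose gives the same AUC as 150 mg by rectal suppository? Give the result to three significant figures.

Systemic exposure from an extravascular dose = F × D_ev, so the equivalent IV dose is F × D_ev.
D_iv = F × D_ev = 0.39 × 150 = 58.5 mg

D_iv = 58.5 mg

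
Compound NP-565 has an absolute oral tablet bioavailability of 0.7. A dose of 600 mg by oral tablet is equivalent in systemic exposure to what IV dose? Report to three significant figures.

D_iv = 420 mg

Systemic exposure from an extravascular dose = F × D_ev, so the equivalent IV dose is F × D_ev.
D_iv = F × D_ev = 0.7 × 600 = 420 mg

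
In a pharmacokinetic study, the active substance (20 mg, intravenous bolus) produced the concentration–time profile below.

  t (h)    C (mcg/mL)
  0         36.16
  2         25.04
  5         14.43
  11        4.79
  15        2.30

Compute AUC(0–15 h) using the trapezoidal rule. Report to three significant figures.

Trapezoidal AUC_0→15:
  [0→2]: (36.16+25.04)/2 × 2 = 61.2
  [2→5]: (25.04+14.43)/2 × 3 = 59.205
  [5→11]: (14.43+4.79)/2 × 6 = 57.66
  [11→15]: (4.79+2.30)/2 × 4 = 14.18
  Sum = 192.245 mcg/mL·h

AUC = 192 mcg/mL·h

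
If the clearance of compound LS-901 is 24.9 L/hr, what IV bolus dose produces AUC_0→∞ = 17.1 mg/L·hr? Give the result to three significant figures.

Dose = 426 mg

Dose_iv = CL × AUC_0→∞
     = 24.9 × 17.1 = 425.79 mg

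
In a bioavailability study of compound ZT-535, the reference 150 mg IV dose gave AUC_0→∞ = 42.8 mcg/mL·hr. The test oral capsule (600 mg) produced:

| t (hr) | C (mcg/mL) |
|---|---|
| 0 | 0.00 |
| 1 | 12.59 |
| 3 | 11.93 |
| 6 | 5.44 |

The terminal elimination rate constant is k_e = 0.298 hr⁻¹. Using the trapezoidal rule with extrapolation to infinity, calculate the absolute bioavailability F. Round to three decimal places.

Trapezoidal AUC_0→6 (oral capsule):
  [0→1]: (0.00+12.59)/2 × 1 = 6.295
  [1→3]: (12.59+11.93)/2 × 2 = 24.52
  [3→6]: (11.93+5.44)/2 × 3 = 26.055
  Sum = 56.87 mcg/mL·hr
Tail: C_last/k_e = 5.44/0.298 = 18.255
AUC_0→∞ (oral capsule) = 56.87 + 18.255 = 75.125 mcg/mL·hr
F = (AUC_ev/D_ev)/(AUC_iv/D_iv) = (75.125/600)/(42.8/150) = 0.125208/0.285333 = 0.4388

F = 0.439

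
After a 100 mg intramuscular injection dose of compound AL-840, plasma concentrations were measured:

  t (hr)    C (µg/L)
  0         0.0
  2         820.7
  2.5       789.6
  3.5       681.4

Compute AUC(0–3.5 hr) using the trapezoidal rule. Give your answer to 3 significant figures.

Trapezoidal AUC_0→3.5:
  [0→2]: (0.0+820.7)/2 × 2 = 820.7
  [2→2.5]: (820.7+789.6)/2 × 0.5 = 402.575
  [2.5→3.5]: (789.6+681.4)/2 × 1 = 735.5
  Sum = 1958.775 µg/L·hr

AUC = 1960 µg/L·hr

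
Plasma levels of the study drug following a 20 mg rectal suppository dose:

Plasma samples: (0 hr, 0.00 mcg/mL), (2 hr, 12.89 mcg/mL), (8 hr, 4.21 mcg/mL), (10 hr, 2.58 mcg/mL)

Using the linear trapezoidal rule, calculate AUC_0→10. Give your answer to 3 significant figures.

Trapezoidal AUC_0→10:
  [0→2]: (0.00+12.89)/2 × 2 = 12.89
  [2→8]: (12.89+4.21)/2 × 6 = 51.3
  [8→10]: (4.21+2.58)/2 × 2 = 6.79
  Sum = 70.98 mcg/mL·hr

AUC = 71.0 mcg/mL·hr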